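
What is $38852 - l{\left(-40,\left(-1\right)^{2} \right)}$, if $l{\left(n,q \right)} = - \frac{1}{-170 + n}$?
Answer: $\frac{8158919}{210} \approx 38852.0$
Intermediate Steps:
$38852 - l{\left(-40,\left(-1\right)^{2} \right)} = 38852 - - \frac{1}{-170 - 40} = 38852 - - \frac{1}{-210} = 38852 - \left(-1\right) \left(- \frac{1}{210}\right) = 38852 - \frac{1}{210} = \frac{8158919}{210}$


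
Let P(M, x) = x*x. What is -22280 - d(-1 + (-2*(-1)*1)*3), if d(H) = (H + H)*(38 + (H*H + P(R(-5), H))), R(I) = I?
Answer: -23160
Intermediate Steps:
P(M, x) = x²
d(H) = 2*H*(38 + 2*H²) (d(H) = (H + H)*(38 + (H*H + H²)) = (2*H)*(38 + (H² + H²)) = (2*H)*(38 + 2*H²) = 2*H*(38 + 2*H²))
-22280 - d(-1 + (-2*(-1)*1)*3) = -22280 - 4*(-1 + (-2*(-1)*1)*3)*(19 + (-1 + (-2*(-1)*1)*3)²) = -22280 - 4*(-1 + (2*1)*3)*(19 + (-1 + (2*1)*3)²) = -22280 - 4*(-1 + 2*3)*(19 + (-1 + 2*3)²) = -22280 - 4*(-1 + 6)*(19 + (-1 + 6)²) = -22280 - 4*5*(19 + 5²) = -22280 - 4*5*(19 + 25) = -22280 - 4*5*44 = -22280 - 1*880 = -22280 - 880 = -23160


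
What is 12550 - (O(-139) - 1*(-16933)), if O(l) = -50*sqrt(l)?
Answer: -4383 + 50*I*sqrt(139) ≈ -4383.0 + 589.49*I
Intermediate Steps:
12550 - (O(-139) - 1*(-16933)) = 12550 - (-50*I*sqrt(139) - 1*(-16933)) = 12550 - (-50*I*sqrt(139) + 16933) = 12550 - (16933 - 50*I*sqrt(139)) = 12550 + (-16933 + 50*I*sqrt(139)) = -4383 + 50*I*sqrt(139)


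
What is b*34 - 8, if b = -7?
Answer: -246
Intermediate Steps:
b*34 - 8 = -7*34 - 8 = -238 - 8 = -246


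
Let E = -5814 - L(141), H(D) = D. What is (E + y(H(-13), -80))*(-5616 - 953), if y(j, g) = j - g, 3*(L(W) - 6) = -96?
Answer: 37581249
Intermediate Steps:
L(W) = -26 (L(W) = 6 + (1/3)*(-96) = 6 - 32 = -26)
E = -5788 (E = -5814 - 1*(-26) = -5814 + 26 = -5788)
(E + y(H(-13), -80))*(-5616 - 953) = (-5788 + (-13 - 1*(-80)))*(-5616 - 953) = (-5788 + (-13 + 80))*(-6569) = (-5788 + 67)*(-6569) = -5721*(-6569) = 37581249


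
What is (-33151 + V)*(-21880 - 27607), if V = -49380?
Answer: 4084211597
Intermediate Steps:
(-33151 + V)*(-21880 - 27607) = (-33151 - 49380)*(-21880 - 27607) = -82531*(-49487) = 4084211597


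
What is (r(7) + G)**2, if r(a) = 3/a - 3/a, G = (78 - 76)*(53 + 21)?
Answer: 21904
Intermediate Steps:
G = 148 (G = 2*74 = 148)
r(a) = 0
(r(7) + G)**2 = (0 + 148)**2 = 148**2 = 21904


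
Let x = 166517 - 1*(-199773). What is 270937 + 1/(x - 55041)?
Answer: 84328870314/311249 ≈ 2.7094e+5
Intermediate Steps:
x = 366290 (x = 166517 + 199773 = 366290)
270937 + 1/(x - 55041) = 270937 + 1/(366290 - 55041) = 270937 + 1/311249 = 84328870314/311249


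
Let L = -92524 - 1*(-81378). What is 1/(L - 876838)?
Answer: -1/887984 ≈ -1.1261e-6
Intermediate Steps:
L = -11146 (L = -92524 + 81378 = -11146)
1/(L - 876838) = 1/(-11146 - 876838) = 1/(-887984) = -1/887984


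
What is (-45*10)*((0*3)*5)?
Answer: 0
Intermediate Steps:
(-45*10)*((0*3)*5) = -0*5 = -450*0 = 0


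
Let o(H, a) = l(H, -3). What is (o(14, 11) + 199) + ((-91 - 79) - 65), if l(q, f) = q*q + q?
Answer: 174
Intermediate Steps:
l(q, f) = q + q² (l(q, f) = q² + q = q + q²)
o(H, a) = H*(1 + H)
(o(14, 11) + 199) + ((-91 - 79) - 65) = (14*(1 + 14) + 199) + ((-91 - 79) - 65) = (14*15 + 199) + (-170 - 65) = (210 + 199) - 235 = 409 - 235 = 174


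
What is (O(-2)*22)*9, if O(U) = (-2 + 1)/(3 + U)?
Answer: -198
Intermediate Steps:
O(U) = -1/(3 + U)
(O(-2)*22)*9 = (-1/(3 - 2)*22)*9 = (-1/1*22)*9 = (-1*1*22)*9 = -1*22*9 = -22*9 = -198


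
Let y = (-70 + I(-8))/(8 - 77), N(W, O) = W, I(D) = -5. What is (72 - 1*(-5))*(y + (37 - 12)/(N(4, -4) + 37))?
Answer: 123200/943 ≈ 130.65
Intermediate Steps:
y = 25/23 (y = (-70 - 5)/(8 - 77) = -75/(-69) = -75*(-1/69) = 25/23 ≈ 1.0870)
(72 - 1*(-5))*(y + (37 - 12)/(N(4, -4) + 37)) = (72 - 1*(-5))*(25/23 + (37 - 12)/(4 + 37)) = (72 + 5)*(25/23 + 25/41) = 77*(25/23 + 25*(1/41)) = 77*(25/23 + 25/41) = 77*(1600/943) = 123200/943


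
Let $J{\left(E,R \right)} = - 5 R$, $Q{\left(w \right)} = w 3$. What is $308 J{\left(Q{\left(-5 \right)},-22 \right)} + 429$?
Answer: $34309$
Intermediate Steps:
$Q{\left(w \right)} = 3 w$
$308 J{\left(Q{\left(-5 \right)},-22 \right)} + 429 = 308 \left(\left(-5\right) \left(-22\right)\right) + 429 = 308 \cdot 110 + 429 = 33880 + 429 = 34309$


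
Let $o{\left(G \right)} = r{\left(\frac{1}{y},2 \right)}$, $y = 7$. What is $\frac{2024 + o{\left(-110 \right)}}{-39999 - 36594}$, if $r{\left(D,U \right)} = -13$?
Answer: $- \frac{2011}{76593} \approx -0.026256$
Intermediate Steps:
$o{\left(G \right)} = -13$
$\frac{2024 + o{\left(-110 \right)}}{-39999 - 36594} = \frac{2024 - 13}{-39999 - 36594} = \frac{2011}{-76593} = 2011 \left(- \frac{1}{76593}\right) = - \frac{2011}{76593}$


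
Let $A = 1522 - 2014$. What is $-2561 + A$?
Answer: $-3053$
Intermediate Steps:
$A = -492$
$-2561 + A = -2561 - 492 = -3053$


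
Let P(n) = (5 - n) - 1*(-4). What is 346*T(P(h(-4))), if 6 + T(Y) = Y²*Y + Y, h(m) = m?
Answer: 762584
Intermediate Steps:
P(n) = 9 - n (P(n) = (5 - n) + 4 = 9 - n)
T(Y) = -6 + Y + Y³ (T(Y) = -6 + (Y²*Y + Y) = -6 + (Y³ + Y) = -6 + (Y + Y³) = -6 + Y + Y³)
346*T(P(h(-4))) = 346*(-6 + (9 - 1*(-4)) + (9 - 1*(-4))³) = 346*(-6 + (9 + 4) + (9 + 4)³) = 346*(-6 + 13 + 13³) = 346*(-6 + 13 + 2197) = 346*2204 = 762584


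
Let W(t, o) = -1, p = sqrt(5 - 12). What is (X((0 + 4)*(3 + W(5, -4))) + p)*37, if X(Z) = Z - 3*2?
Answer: 74 + 37*I*sqrt(7) ≈ 74.0 + 97.893*I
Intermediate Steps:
p = I*sqrt(7) (p = sqrt(-7) = I*sqrt(7) ≈ 2.6458*I)
X(Z) = -6 + Z (X(Z) = Z - 6 = -6 + Z)
(X((0 + 4)*(3 + W(5, -4))) + p)*37 = ((-6 + (0 + 4)*(3 - 1)) + I*sqrt(7))*37 = ((-6 + 4*2) + I*sqrt(7))*37 = ((-6 + 8) + I*sqrt(7))*37 = (2 + I*sqrt(7))*37 = 74 + 37*I*sqrt(7)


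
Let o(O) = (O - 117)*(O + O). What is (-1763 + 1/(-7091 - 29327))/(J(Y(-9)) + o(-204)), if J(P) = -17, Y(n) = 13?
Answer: -64204935/4768973518 ≈ -0.013463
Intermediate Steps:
o(O) = 2*O*(-117 + O) (o(O) = (-117 + O)*(2*O) = 2*O*(-117 + O))
(-1763 + 1/(-7091 - 29327))/(J(Y(-9)) + o(-204)) = (-1763 + 1/(-7091 - 29327))/(-17 + 2*(-204)*(-117 - 204)) = (-1763 + 1/(-36418))/(-17 + 2*(-204)*(-321)) = (-1763 - 1/36418)/(-17 + 130968) = -64204935/36418/130951 = -64204935/36418*1/130951 = -64204935/4768973518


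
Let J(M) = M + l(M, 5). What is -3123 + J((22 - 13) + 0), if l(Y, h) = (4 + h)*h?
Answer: -3069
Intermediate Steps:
l(Y, h) = h*(4 + h)
J(M) = 45 + M (J(M) = M + 5*(4 + 5) = M + 5*9 = M + 45 = 45 + M)
-3123 + J((22 - 13) + 0) = -3123 + (45 + ((22 - 13) + 0)) = -3123 + (45 + (9 + 0)) = -3123 + (45 + 9) = -3123 + 54 = -3069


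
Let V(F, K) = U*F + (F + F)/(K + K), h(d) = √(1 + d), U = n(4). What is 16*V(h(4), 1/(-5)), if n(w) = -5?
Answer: -160*√5 ≈ -357.77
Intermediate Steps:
U = -5
V(F, K) = -5*F + F/K (V(F, K) = -5*F + (F + F)/(K + K) = -5*F + (2*F)/((2*K)) = -5*F + (2*F)*(1/(2*K)) = -5*F + F/K)
16*V(h(4), 1/(-5)) = 16*(-5*√(1 + 4) + √(1 + 4)/(1/(-5))) = 16*(-5*√5 + √5/(-⅕)) = 16*(-5*√5 + √5*(-5)) = 16*(-5*√5 - 5*√5) = 16*(-10*√5) = -160*√5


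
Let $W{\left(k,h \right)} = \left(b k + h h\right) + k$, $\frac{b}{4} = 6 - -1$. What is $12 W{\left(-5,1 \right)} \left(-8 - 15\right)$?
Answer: $39744$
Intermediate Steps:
$b = 28$ ($b = 4 \left(6 - -1\right) = 4 \left(6 + 1\right) = 4 \cdot 7 = 28$)
$W{\left(k,h \right)} = h^{2} + 29 k$ ($W{\left(k,h \right)} = \left(28 k + h h\right) + k = \left(28 k + h^{2}\right) + k = \left(h^{2} + 28 k\right) + k = h^{2} + 29 k$)
$12 W{\left(-5,1 \right)} \left(-8 - 15\right) = 12 \left(1^{2} + 29 \left(-5\right)\right) \left(-8 - 15\right) = 12 \left(1 - 145\right) \left(-8 - 15\right) = 12 \left(-144\right) \left(-23\right) = \left(-1728\right) \left(-23\right) = 39744$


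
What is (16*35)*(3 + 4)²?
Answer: 27440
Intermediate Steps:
(16*35)*(3 + 4)² = 560*7² = 560*49 = 27440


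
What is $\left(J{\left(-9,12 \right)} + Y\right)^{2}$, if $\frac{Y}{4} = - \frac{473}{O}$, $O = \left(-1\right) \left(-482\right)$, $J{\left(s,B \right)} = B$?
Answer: $\frac{3786916}{58081} \approx 65.201$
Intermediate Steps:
$O = 482$
$Y = - \frac{946}{241}$ ($Y = 4 \left(- \frac{473}{482}\right) = - \frac{946}{241} \approx -3.9253$)
$\left(J{\left(-9,12 \right)} + Y\right)^{2} = \left(12 - \frac{946}{241}\right)^{2} = \left(\frac{1946}{241}\right)^{2} = \frac{3786916}{58081}$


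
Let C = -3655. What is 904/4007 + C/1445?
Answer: -156933/68119 ≈ -2.3038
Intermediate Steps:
904/4007 + C/1445 = 904/4007 - 3655/1445 = 904*(1/4007) - 3655*1/1445 = 904/4007 - 43/17 = -156933/68119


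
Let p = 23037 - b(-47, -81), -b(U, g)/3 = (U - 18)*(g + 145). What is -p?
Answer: -10557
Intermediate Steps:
b(U, g) = -3*(-18 + U)*(145 + g) (b(U, g) = -3*(U - 18)*(g + 145) = -3*(-18 + U)*(145 + g))
p = 10557 (p = 23037 - (7830 - 435*(-47) + 54*(-81) - 3*(-47)*(-81)) = 23037 - (7830 + 20445 - 4374 - 11421) = 23037 - 1*12480 = 23037 - 12480 = 10557)
-p = -1*10557 = -10557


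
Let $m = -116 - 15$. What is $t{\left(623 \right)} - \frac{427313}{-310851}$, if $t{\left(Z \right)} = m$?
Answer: $- \frac{40294168}{310851} \approx -129.63$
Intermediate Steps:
$m = -131$
$t{\left(Z \right)} = -131$
$t{\left(623 \right)} - \frac{427313}{-310851} = -131 - \frac{427313}{-310851} = -131 - 427313 \left(- \frac{1}{310851}\right) = -131 - - \frac{427313}{310851} = -131 + \frac{427313}{310851} = - \frac{40294168}{310851}$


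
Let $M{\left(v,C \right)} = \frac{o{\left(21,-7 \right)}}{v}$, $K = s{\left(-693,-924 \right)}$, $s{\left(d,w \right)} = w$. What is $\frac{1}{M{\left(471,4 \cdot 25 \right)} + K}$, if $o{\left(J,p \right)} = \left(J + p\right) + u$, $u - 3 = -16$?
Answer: $- \frac{471}{435203} \approx -0.0010823$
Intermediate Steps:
$u = -13$ ($u = 3 - 16 = -13$)
$o{\left(J,p \right)} = -13 + J + p$ ($o{\left(J,p \right)} = \left(J + p\right) - 13 = -13 + J + p$)
$K = -924$
$M{\left(v,C \right)} = \frac{1}{v}$ ($M{\left(v,C \right)} = \frac{-13 + 21 - 7}{v} = 1 \frac{1}{v} = \frac{1}{v}$)
$\frac{1}{M{\left(471,4 \cdot 25 \right)} + K} = \frac{1}{\frac{1}{471} - 924} = \frac{1}{- \frac{435203}{471}} = - \frac{471}{435203}$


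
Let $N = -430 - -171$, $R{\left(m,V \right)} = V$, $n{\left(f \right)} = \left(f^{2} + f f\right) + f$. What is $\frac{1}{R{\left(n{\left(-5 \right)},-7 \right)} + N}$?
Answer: $- \frac{1}{266} \approx -0.0037594$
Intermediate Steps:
$n{\left(f \right)} = f + 2 f^{2}$ ($n{\left(f \right)} = \left(f^{2} + f^{2}\right) + f = 2 f^{2} + f = f + 2 f^{2}$)
$N = -259$ ($N = -430 + 171 = -259$)
$\frac{1}{R{\left(n{\left(-5 \right)},-7 \right)} + N} = \frac{1}{-7 - 259} = \frac{1}{-266} = - \frac{1}{266}$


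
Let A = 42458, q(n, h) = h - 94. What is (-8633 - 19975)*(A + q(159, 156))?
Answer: -1216412160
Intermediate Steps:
q(n, h) = -94 + h
(-8633 - 19975)*(A + q(159, 156)) = (-8633 - 19975)*(42458 + (-94 + 156)) = -28608*(42458 + 62) = -28608*42520 = -1216412160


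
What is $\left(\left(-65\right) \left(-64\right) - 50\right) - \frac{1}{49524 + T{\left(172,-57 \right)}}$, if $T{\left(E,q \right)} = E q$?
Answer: $\frac{163249199}{39720} \approx 4110.0$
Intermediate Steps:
$\left(\left(-65\right) \left(-64\right) - 50\right) - \frac{1}{49524 + T{\left(172,-57 \right)}} = \left(\left(-65\right) \left(-64\right) - 50\right) - \frac{1}{49524 + 172 \left(-57\right)} = \left(4160 - 50\right) - \frac{1}{49524 - 9804} = 4110 - \frac{1}{39720} = \frac{163249199}{39720}$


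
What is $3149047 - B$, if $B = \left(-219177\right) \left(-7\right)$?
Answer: $1614808$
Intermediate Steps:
$B = 1534239$
$3149047 - B = 3149047 - 1534239 = 1614808$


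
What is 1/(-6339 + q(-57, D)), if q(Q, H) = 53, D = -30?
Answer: -1/6286 ≈ -0.00015908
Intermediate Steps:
1/(-6339 + q(-57, D)) = 1/(-6339 + 53) = 1/(-6286) = -1/6286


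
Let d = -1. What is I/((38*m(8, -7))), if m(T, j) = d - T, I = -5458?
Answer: 2729/171 ≈ 15.959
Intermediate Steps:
m(T, j) = -1 - T
I/((38*m(8, -7))) = -5458*1/(38*(-1 - 1*8)) = -5458*1/(38*(-1 - 8)) = -5458/(38*(-9)) = -5458/(-342) = -5458*(-1/342) = 2729/171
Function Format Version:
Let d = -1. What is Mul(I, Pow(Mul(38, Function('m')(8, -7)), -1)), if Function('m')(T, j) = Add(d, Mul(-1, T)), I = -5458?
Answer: Rational(2729, 171) ≈ 15.959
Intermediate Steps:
Function('m')(T, j) = Add(-1, Mul(-1, T))
Mul(I, Pow(Mul(38, Function('m')(8, -7)), -1)) = Mul(-5458, Pow(Mul(38, Add(-1, Mul(-1, 8))), -1)) = Mul(-5458, Pow(Mul(38, Add(-1, -8)), -1)) = Mul(-5458, Pow(Mul(38, -9), -1)) = Mul(-5458, Pow(-342, -1)) = Mul(-5458, Rational(-1, 342)) = Rational(2729, 171)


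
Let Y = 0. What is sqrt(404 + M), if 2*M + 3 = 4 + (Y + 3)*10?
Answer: sqrt(1678)/2 ≈ 20.482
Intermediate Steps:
M = 31/2 (M = -3/2 + (4 + (0 + 3)*10)/2 = -3/2 + (4 + 3*10)/2 = -3/2 + (4 + 30)/2 = -3/2 + (1/2)*34 = -3/2 + 17 = 31/2 ≈ 15.500)
sqrt(404 + M) = sqrt(404 + 31/2) = sqrt(839/2) = sqrt(1678)/2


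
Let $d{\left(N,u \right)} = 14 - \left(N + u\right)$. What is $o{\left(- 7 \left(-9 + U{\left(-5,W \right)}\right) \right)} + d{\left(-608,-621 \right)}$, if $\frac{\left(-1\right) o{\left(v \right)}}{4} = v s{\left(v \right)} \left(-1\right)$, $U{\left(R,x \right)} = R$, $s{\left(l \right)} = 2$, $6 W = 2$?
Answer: $2027$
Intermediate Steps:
$W = \frac{1}{3}$ ($W = \frac{1}{6} \cdot 2 = \frac{1}{3} \approx 0.33333$)
$o{\left(v \right)} = 8 v$ ($o{\left(v \right)} = - 4 v 2 \left(-1\right) = - 4 \cdot 2 v \left(-1\right) = - 4 \left(- 2 v\right) = 8 v$)
$d{\left(N,u \right)} = 14 - N - u$ ($d{\left(N,u \right)} = 14 - \left(N + u\right) = 14 - N - u$)
$o{\left(- 7 \left(-9 + U{\left(-5,W \right)}\right) \right)} + d{\left(-608,-621 \right)} = 8 \left(- 7 \left(-9 - 5\right)\right) - -1243 = 8 \left(\left(-7\right) \left(-14\right)\right) + \left(14 + 608 + 621\right) = 8 \cdot 98 + 1243 = 784 + 1243 = 2027$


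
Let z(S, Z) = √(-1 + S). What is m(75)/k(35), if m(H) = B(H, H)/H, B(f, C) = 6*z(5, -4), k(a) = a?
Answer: 4/875 ≈ 0.0045714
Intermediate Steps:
B(f, C) = 12 (B(f, C) = 6*√(-1 + 5) = 6*√4 = 6*2 = 12)
m(H) = 12/H
m(75)/k(35) = (12/75)/35 = (12*(1/75))*(1/35) = (4/25)*(1/35) = 4/875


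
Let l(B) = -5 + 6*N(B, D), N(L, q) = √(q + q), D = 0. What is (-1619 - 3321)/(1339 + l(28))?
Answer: -2470/667 ≈ -3.7031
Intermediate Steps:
N(L, q) = √2*√q (N(L, q) = √(2*q) = √2*√q)
l(B) = -5 (l(B) = -5 + 6*(√2*√0) = -5 + 6*(√2*0) = -5 + 6*0 = -5 + 0 = -5)
(-1619 - 3321)/(1339 + l(28)) = (-1619 - 3321)/(1339 - 5) = -4940/1334 = -4940*1/1334 = -2470/667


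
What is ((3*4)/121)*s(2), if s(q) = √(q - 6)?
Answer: 24*I/121 ≈ 0.19835*I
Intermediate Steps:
s(q) = √(-6 + q)
((3*4)/121)*s(2) = ((3*4)/121)*√(-6 + 2) = (12*(1/121))*√(-4) = 12*(2*I)/121 = 24*I/121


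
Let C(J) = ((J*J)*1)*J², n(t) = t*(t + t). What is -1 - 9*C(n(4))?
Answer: -9437185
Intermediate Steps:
n(t) = 2*t² (n(t) = t*(2*t) = 2*t²)
C(J) = J⁴ (C(J) = (J²*1)*J² = J²*J² = J⁴)
-1 - 9*C(n(4)) = -1 - 9*(2*4²)⁴ = -1 - 9*(2*16)⁴ = -1 - 9*32⁴ = -1 - 9*1048576 = -1 - 9437184 = -9437185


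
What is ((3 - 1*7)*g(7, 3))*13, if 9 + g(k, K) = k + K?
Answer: -52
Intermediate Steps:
g(k, K) = -9 + K + k (g(k, K) = -9 + (k + K) = -9 + (K + k) = -9 + K + k)
((3 - 1*7)*g(7, 3))*13 = ((3 - 1*7)*(-9 + 3 + 7))*13 = ((3 - 7)*1)*13 = -4*1*13 = -4*13 = -52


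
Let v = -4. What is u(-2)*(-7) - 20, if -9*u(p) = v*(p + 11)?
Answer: -48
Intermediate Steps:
u(p) = 44/9 + 4*p/9 (u(p) = -(-4)*(p + 11)/9 = -(-4)*(11 + p)/9 = -(-44 - 4*p)/9 = 44/9 + 4*p/9)
u(-2)*(-7) - 20 = (44/9 + (4/9)*(-2))*(-7) - 20 = (44/9 - 8/9)*(-7) - 20 = 4*(-7) - 20 = -28 - 20 = -48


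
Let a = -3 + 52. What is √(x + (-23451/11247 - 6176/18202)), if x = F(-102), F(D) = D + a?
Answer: 29*I*√76720965066314/34119649 ≈ 7.4448*I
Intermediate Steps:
a = 49
F(D) = 49 + D (F(D) = D + 49 = 49 + D)
x = -53 (x = 49 - 102 = -53)
√(x + (-23451/11247 - 6176/18202)) = √(-53 + (-23451/11247 - 6176/18202)) = √(-53 + (-23451*1/11247 - 6176*1/18202)) = √(-53 + (-7817/3749 - 3088/9101)) = √(-53 - 82719429/34119649) = √(-1891060826/34119649) = 29*I*√76720965066314/34119649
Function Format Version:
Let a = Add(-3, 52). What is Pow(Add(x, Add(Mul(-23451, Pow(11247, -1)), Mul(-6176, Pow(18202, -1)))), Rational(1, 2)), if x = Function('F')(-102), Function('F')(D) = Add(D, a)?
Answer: Mul(Rational(29, 34119649), I, Pow(76720965066314, Rational(1, 2))) ≈ Mul(7.4448, I)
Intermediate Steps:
a = 49
Function('F')(D) = Add(49, D) (Function('F')(D) = Add(D, 49) = Add(49, D))
x = -53 (x = Add(49, -102) = -53)
Pow(Add(x, Add(Mul(-23451, Pow(11247, -1)), Mul(-6176, Pow(18202, -1)))), Rational(1, 2)) = Pow(Add(-53, Add(Mul(-23451, Pow(11247, -1)), Mul(-6176, Pow(18202, -1)))), Rational(1, 2)) = Pow(Add(-53, Add(Mul(-23451, Rational(1, 11247)), Mul(-6176, Rational(1, 18202)))), Rational(1, 2)) = Pow(Add(-53, Add(Rational(-7817, 3749), Rational(-3088, 9101))), Rational(1, 2)) = Pow(Add(-53, Rational(-82719429, 34119649)), Rational(1, 2)) = Pow(Rational(-1891060826, 34119649), Rational(1, 2)) = Mul(Rational(29, 34119649), I, Pow(76720965066314, Rational(1, 2)))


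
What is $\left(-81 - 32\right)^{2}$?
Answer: $12769$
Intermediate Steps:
$\left(-81 - 32\right)^{2} = \left(-113\right)^{2} = 12769$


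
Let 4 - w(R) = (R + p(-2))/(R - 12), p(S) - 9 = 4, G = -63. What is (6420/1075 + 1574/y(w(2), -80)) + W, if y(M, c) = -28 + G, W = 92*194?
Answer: 348974554/19565 ≈ 17837.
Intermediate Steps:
W = 17848
p(S) = 13 (p(S) = 9 + 4 = 13)
w(R) = 4 - (13 + R)/(-12 + R) (w(R) = 4 - (R + 13)/(R - 12) = 4 - (13 + R)/(-12 + R))
y(M, c) = -91 (y(M, c) = -28 - 63 = -91)
(6420/1075 + 1574/y(w(2), -80)) + W = (6420/1075 + 1574/(-91)) + 17848 = (6420*(1/1075) + 1574*(-1/91)) + 17848 = (1284/215 - 1574/91) + 17848 = -221566/19565 + 17848 = 348974554/19565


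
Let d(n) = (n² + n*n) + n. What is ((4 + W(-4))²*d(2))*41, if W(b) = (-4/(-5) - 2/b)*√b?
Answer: 18942/5 + 8528*I ≈ 3788.4 + 8528.0*I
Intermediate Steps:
d(n) = n + 2*n² (d(n) = (n² + n²) + n = 2*n² + n = n + 2*n²)
W(b) = √b*(⅘ - 2/b) (W(b) = (-4*(-⅕) - 2/b)*√b = (⅘ - 2/b)*√b = √b*(⅘ - 2/b))
((4 + W(-4))²*d(2))*41 = ((4 + 2*(-5 + 2*(-4))/(5*√(-4)))²*(2*(1 + 2*2)))*41 = ((4 + 2*(-I/2)*(-5 - 8)/5)²*(2*(1 + 4)))*41 = ((4 + (⅖)*(-I/2)*(-13))²*(2*5))*41 = ((4 + 13*I/5)²*10)*41 = (10*(4 + 13*I/5)²)*41 = 410*(4 + 13*I/5)²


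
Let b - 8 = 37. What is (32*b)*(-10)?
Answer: -14400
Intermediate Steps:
b = 45 (b = 8 + 37 = 45)
(32*b)*(-10) = (32*45)*(-10) = 1440*(-10) = -14400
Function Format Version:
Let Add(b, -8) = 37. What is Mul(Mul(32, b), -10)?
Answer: -14400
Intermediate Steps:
b = 45 (b = Add(8, 37) = 45)
Mul(Mul(32, b), -10) = Mul(Mul(32, 45), -10) = Mul(1440, -10) = -14400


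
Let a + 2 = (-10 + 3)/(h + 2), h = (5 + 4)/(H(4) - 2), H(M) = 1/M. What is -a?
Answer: -5/22 ≈ -0.22727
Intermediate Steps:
H(M) = 1/M
h = -36/7 (h = (5 + 4)/(1/4 - 2) = 9/(1/4 - 2) = 9/(-7/4) = 9*(-4/7) = -36/7 ≈ -5.1429)
a = 5/22 (a = -2 + (-10 + 3)/(-36/7 + 2) = -2 - 7/(-22/7) = -2 - 7/22*(-7) = -2 + 49/22 = 5/22 ≈ 0.22727)
-a = -1*5/22 = -5/22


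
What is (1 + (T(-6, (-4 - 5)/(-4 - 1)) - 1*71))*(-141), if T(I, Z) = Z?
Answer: 48081/5 ≈ 9616.2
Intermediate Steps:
(1 + (T(-6, (-4 - 5)/(-4 - 1)) - 1*71))*(-141) = (1 + ((-4 - 5)/(-4 - 1) - 1*71))*(-141) = (1 + (-9/(-5) - 71))*(-141) = (1 + (-9*(-⅕) - 71))*(-141) = (1 + (9/5 - 71))*(-141) = (1 - 346/5)*(-141) = -341/5*(-141) = 48081/5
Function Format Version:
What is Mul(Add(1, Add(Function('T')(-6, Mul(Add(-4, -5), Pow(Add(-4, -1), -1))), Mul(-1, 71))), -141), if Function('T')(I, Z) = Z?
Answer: Rational(48081, 5) ≈ 9616.2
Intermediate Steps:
Mul(Add(1, Add(Function('T')(-6, Mul(Add(-4, -5), Pow(Add(-4, -1), -1))), Mul(-1, 71))), -141) = Mul(Add(1, Add(Mul(Add(-4, -5), Pow(Add(-4, -1), -1)), Mul(-1, 71))), -141) = Mul(Add(1, Add(Mul(-9, Pow(-5, -1)), -71)), -141) = Mul(Add(1, Add(Mul(-9, Rational(-1, 5)), -71)), -141) = Mul(Add(1, Add(Rational(9, 5), -71)), -141) = Mul(Add(1, Rational(-346, 5)), -141) = Mul(Rational(-341, 5), -141) = Rational(48081, 5)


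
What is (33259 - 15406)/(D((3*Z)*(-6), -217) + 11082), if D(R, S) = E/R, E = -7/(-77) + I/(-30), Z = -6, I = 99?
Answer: 212093640/131653807 ≈ 1.6110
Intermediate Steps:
E = -353/110 (E = -7/(-77) + 99/(-30) = -7*(-1/77) + 99*(-1/30) = 1/11 - 33/10 = -353/110 ≈ -3.2091)
D(R, S) = -353/(110*R)
(33259 - 15406)/(D((3*Z)*(-6), -217) + 11082) = (33259 - 15406)/(-353/(110*((3*(-6))*(-6))) + 11082) = 17853/(-353/(110*((-18*(-6)))) + 11082) = 17853/(-353/110/108 + 11082) = 17853/(-353/110*1/108 + 11082) = 17853/(-353/11880 + 11082) = 17853/(131653807/11880) = 17853*(11880/131653807) = 212093640/131653807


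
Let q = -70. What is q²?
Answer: 4900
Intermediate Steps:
q² = (-70)² = 4900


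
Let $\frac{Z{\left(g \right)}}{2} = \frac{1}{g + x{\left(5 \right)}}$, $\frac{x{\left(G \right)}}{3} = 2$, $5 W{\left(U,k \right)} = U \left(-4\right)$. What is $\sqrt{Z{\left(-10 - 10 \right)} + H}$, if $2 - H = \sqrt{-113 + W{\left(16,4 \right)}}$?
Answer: $\frac{\sqrt{2275 - 245 i \sqrt{3145}}}{35} \approx 2.5716 - 2.1808 i$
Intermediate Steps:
$W{\left(U,k \right)} = - \frac{4 U}{5}$ ($W{\left(U,k \right)} = \frac{U \left(-4\right)}{5} = \frac{\left(-4\right) U}{5} = - \frac{4 U}{5}$)
$x{\left(G \right)} = 6$ ($x{\left(G \right)} = 3 \cdot 2 = 6$)
$Z{\left(g \right)} = \frac{2}{6 + g}$ ($Z{\left(g \right)} = \frac{2}{g + 6} = \frac{2}{6 + g}$)
$H = 2 - \frac{i \sqrt{3145}}{5}$ ($H = 2 - \sqrt{-113 - \frac{64}{5}} = 2 - \sqrt{- \frac{629}{5}} = 2 - \frac{i \sqrt{3145}}{5} \approx 2.0 - 11.216 i$)
$\sqrt{Z{\left(-10 - 10 \right)} + H} = \sqrt{\frac{2}{6 - 20} + \left(2 - \frac{i \sqrt{3145}}{5}\right)} = \sqrt{\frac{2}{-14} + \left(2 - \frac{i \sqrt{3145}}{5}\right)} = \sqrt{2 \left(- \frac{1}{14}\right) + \left(2 - \frac{i \sqrt{3145}}{5}\right)} = \sqrt{- \frac{1}{7} + \left(2 - \frac{i \sqrt{3145}}{5}\right)} = \sqrt{\frac{13}{7} - \frac{i \sqrt{3145}}{5}}$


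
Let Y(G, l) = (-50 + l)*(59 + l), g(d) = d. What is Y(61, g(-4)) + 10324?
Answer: 7354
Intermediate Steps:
Y(61, g(-4)) + 10324 = (-2950 + (-4)² + 9*(-4)) + 10324 = (-2950 + 16 - 36) + 10324 = -2970 + 10324 = 7354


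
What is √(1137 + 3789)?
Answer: √4926 ≈ 70.185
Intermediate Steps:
√(1137 + 3789) = √4926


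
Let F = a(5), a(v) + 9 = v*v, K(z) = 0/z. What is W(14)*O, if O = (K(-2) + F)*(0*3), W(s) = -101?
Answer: 0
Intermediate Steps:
K(z) = 0
a(v) = -9 + v² (a(v) = -9 + v*v = -9 + v²)
F = 16 (F = -9 + 5² = -9 + 25 = 16)
O = 0 (O = (0 + 16)*(0*3) = 16*0 = 0)
W(14)*O = -101*0 = 0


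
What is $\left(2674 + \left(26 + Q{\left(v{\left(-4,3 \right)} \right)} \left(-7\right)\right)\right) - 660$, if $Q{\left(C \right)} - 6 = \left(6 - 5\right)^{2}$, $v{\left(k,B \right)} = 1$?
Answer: $1991$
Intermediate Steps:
$Q{\left(C \right)} = 7$ ($Q{\left(C \right)} = 6 + \left(6 - 5\right)^{2} = 6 + 1^{2} = 6 + 1 = 7$)
$\left(2674 + \left(26 + Q{\left(v{\left(-4,3 \right)} \right)} \left(-7\right)\right)\right) - 660 = \left(2674 + \left(26 + 7 \left(-7\right)\right)\right) - 660 = \left(2674 + \left(26 - 49\right)\right) - 660 = \left(2674 - 23\right) - 660 = 2651 - 660 = 1991$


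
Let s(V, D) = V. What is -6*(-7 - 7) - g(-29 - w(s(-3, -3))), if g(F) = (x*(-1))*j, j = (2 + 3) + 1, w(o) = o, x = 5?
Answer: 114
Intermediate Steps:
j = 6 (j = 5 + 1 = 6)
g(F) = -30 (g(F) = (5*(-1))*6 = -5*6 = -30)
-6*(-7 - 7) - g(-29 - w(s(-3, -3))) = -6*(-7 - 7) - 1*(-30) = -6*(-14) + 30 = 84 + 30 = 114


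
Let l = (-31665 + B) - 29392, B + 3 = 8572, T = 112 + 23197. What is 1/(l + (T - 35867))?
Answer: -1/65046 ≈ -1.5374e-5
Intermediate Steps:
T = 23309
B = 8569 (B = -3 + 8572 = 8569)
l = -52488 (l = (-31665 + 8569) - 29392 = -23096 - 29392 = -52488)
1/(l + (T - 35867)) = 1/(-52488 + (23309 - 35867)) = 1/(-52488 - 12558) = 1/(-65046) = -1/65046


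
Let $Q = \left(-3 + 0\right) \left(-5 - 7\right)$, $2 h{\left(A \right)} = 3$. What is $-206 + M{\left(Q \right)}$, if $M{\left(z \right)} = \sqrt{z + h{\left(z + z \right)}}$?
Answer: $-206 + \frac{5 \sqrt{6}}{2} \approx -199.88$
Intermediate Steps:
$h{\left(A \right)} = \frac{3}{2}$ ($h{\left(A \right)} = \frac{1}{2} \cdot 3 = \frac{3}{2}$)
$Q = 36$ ($Q = \left(-3\right) \left(-12\right) = 36$)
$M{\left(z \right)} = \sqrt{\frac{3}{2} + z}$ ($M{\left(z \right)} = \sqrt{z + \frac{3}{2}} = \sqrt{\frac{3}{2} + z}$)
$-206 + M{\left(Q \right)} = -206 + \frac{\sqrt{6 + 4 \cdot 36}}{2} = -206 + \frac{\sqrt{6 + 144}}{2} = -206 + \frac{\sqrt{150}}{2} = -206 + \frac{5 \sqrt{6}}{2}$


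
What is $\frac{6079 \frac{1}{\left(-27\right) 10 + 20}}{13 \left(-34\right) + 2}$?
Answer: $\frac{6079}{110000} \approx 0.055264$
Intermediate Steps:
$\frac{6079 \frac{1}{\left(-27\right) 10 + 20}}{13 \left(-34\right) + 2} = \frac{6079 \frac{1}{-270 + 20}}{-442 + 2} = \frac{6079 \frac{1}{-250}}{-440} = 6079 \left(- \frac{1}{250}\right) \left(- \frac{1}{440}\right) = \left(- \frac{6079}{250}\right) \left(- \frac{1}{440}\right) = \frac{6079}{110000}$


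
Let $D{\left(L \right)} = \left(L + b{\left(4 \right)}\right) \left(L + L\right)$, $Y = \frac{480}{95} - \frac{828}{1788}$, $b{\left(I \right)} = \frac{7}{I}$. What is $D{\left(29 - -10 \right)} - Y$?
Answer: $\frac{17970681}{5662} \approx 3173.9$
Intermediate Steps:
$Y = \frac{12993}{2831}$ ($Y = 480 \cdot \frac{1}{95} - \frac{69}{149} = \frac{96}{19} - \frac{69}{149} = \frac{12993}{2831} \approx 4.5895$)
$D{\left(L \right)} = 2 L \left(\frac{7}{4} + L\right)$ ($D{\left(L \right)} = \left(L + \frac{7}{4}\right) \left(L + L\right) = \left(L + 7 \cdot \frac{1}{4}\right) 2 L = \left(L + \frac{7}{4}\right) 2 L = \left(\frac{7}{4} + L\right) 2 L = 2 L \left(\frac{7}{4} + L\right)$)
$D{\left(29 - -10 \right)} - Y = \frac{\left(29 - -10\right) \left(7 + 4 \left(29 - -10\right)\right)}{2} - \frac{12993}{2831} = \frac{\left(29 + 10\right) \left(7 + 4 \left(29 + 10\right)\right)}{2} - \frac{12993}{2831} = \frac{1}{2} \cdot 39 \left(7 + 4 \cdot 39\right) - \frac{12993}{2831} = \frac{1}{2} \cdot 39 \left(7 + 156\right) - \frac{12993}{2831} = \frac{1}{2} \cdot 39 \cdot 163 - \frac{12993}{2831} = \frac{6357}{2} - \frac{12993}{2831} = \frac{17970681}{5662}$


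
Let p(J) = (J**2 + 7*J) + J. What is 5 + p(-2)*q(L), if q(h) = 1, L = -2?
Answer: -7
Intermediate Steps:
p(J) = J**2 + 8*J
5 + p(-2)*q(L) = 5 - 2*(8 - 2)*1 = 5 - 2*6*1 = 5 - 12*1 = 5 - 12 = -7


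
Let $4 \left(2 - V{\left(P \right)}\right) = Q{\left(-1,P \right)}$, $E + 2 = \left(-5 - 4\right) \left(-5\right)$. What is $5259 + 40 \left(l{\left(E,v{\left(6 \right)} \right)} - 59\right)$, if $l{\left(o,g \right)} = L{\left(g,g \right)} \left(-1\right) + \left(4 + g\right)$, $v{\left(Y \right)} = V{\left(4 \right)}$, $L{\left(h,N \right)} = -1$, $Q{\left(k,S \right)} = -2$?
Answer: $3199$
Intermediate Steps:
$E = 43$ ($E = -2 + \left(-5 - 4\right) \left(-5\right) = -2 - -45 = -2 + 45 = 43$)
$V{\left(P \right)} = \frac{5}{2}$ ($V{\left(P \right)} = 2 - - \frac{1}{2} = 2 + \frac{1}{2} = \frac{5}{2}$)
$v{\left(Y \right)} = \frac{5}{2}$
$l{\left(o,g \right)} = 5 + g$ ($l{\left(o,g \right)} = \left(-1\right) \left(-1\right) + \left(4 + g\right) = 1 + \left(4 + g\right) = 5 + g$)
$5259 + 40 \left(l{\left(E,v{\left(6 \right)} \right)} - 59\right) = 5259 + 40 \left(\left(5 + \frac{5}{2}\right) - 59\right) = 5259 + 40 \left(\frac{15}{2} - 59\right) = 5259 + 40 \left(- \frac{103}{2}\right) = 5259 - 2060 = 3199$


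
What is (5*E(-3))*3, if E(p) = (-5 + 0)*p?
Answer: 225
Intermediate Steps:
E(p) = -5*p
(5*E(-3))*3 = (5*(-5*(-3)))*3 = (5*15)*3 = 75*3 = 225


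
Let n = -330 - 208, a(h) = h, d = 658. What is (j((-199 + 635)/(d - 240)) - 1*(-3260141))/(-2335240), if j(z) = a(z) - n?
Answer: -681482129/488065160 ≈ -1.3963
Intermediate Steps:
n = -538
j(z) = 538 + z (j(z) = z - 1*(-538) = z + 538 = 538 + z)
(j((-199 + 635)/(d - 240)) - 1*(-3260141))/(-2335240) = ((538 + (-199 + 635)/(658 - 240)) - 1*(-3260141))/(-2335240) = ((538 + 436/418) + 3260141)*(-1/2335240) = ((538 + 436*(1/418)) + 3260141)*(-1/2335240) = ((538 + 218/209) + 3260141)*(-1/2335240) = (112660/209 + 3260141)*(-1/2335240) = (681482129/209)*(-1/2335240) = -681482129/488065160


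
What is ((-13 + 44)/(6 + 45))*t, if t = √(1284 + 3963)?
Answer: 31*√583/17 ≈ 44.030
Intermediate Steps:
t = 3*√583 (t = √5247 = 3*√583 ≈ 72.436)
((-13 + 44)/(6 + 45))*t = ((-13 + 44)/(6 + 45))*(3*√583) = (31/51)*(3*√583) = (31*(1/51))*(3*√583) = 31*(3*√583)/51 = 31*√583/17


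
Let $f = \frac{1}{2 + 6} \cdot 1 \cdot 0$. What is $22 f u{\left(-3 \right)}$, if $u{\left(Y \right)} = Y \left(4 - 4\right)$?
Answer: $0$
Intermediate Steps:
$u{\left(Y \right)} = 0$ ($u{\left(Y \right)} = Y 0 = 0$)
$f = 0$ ($f = \frac{1}{8} \cdot 1 \cdot 0 = \frac{1}{8} \cdot 0 = 0$)
$22 f u{\left(-3 \right)} = 22 \cdot 0 \cdot 0 = 0 \cdot 0 = 0$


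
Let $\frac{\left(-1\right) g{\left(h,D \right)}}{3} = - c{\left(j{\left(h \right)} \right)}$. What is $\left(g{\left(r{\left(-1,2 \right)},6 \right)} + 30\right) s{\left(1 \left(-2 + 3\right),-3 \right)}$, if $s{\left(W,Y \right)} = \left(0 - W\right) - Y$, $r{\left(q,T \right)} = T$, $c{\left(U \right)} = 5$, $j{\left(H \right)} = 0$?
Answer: $90$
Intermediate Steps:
$g{\left(h,D \right)} = 15$ ($g{\left(h,D \right)} = - 3 \left(\left(-1\right) 5\right) = \left(-3\right) \left(-5\right) = 15$)
$s{\left(W,Y \right)} = - W - Y$
$\left(g{\left(r{\left(-1,2 \right)},6 \right)} + 30\right) s{\left(1 \left(-2 + 3\right),-3 \right)} = \left(15 + 30\right) \left(- 1 \left(-2 + 3\right) - -3\right) = 45 \left(- 1 \cdot 1 + 3\right) = 45 \left(\left(-1\right) 1 + 3\right) = 45 \left(-1 + 3\right) = 45 \cdot 2 = 90$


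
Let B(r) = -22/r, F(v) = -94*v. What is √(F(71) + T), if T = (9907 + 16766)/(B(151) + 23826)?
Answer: I*√21592563939646898/1798852 ≈ 81.688*I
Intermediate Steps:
T = 4027623/3597704 (T = (9907 + 16766)/(-22/151 + 23826) = 26673/(-22*1/151 + 23826) = 26673/(-22/151 + 23826) = 26673/(3597704/151) = 26673*(151/3597704) = 4027623/3597704 ≈ 1.1195)
√(F(71) + T) = √(-94*71 + 4027623/3597704) = √(-6674 + 4027623/3597704) = √(-24007048873/3597704) = I*√21592563939646898/1798852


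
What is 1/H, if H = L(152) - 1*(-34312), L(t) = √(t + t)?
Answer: 4289/147164130 - √19/294328260 ≈ 2.9130e-5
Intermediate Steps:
L(t) = √2*√t (L(t) = √(2*t) = √2*√t)
H = 34312 + 4*√19 (H = √2*√152 - 1*(-34312) = √2*(2*√38) + 34312 = 4*√19 + 34312 = 34312 + 4*√19 ≈ 34329.)
1/H = 1/(34312 + 4*√19)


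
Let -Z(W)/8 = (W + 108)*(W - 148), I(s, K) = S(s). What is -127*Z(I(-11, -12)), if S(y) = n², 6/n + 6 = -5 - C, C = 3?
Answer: -39009465288/2401 ≈ -1.6247e+7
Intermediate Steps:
n = -3/7 (n = 6/(-6 + (-5 - 1*3)) = 6/(-6 + (-5 - 3)) = 6/(-6 - 8) = 6/(-14) = 6*(-1/14) = -3/7 ≈ -0.42857)
S(y) = 9/49 (S(y) = (-3/7)² = 9/49)
I(s, K) = 9/49
Z(W) = -8*(-148 + W)*(108 + W) (Z(W) = -8*(W + 108)*(W - 148) = -8*(108 + W)*(-148 + W) = -8*(-148 + W)*(108 + W))
-127*Z(I(-11, -12)) = -127*(127872 - 8*(9/49)² + 320*(9/49)) = -127*(127872 - 8*81/2401 + 2880/49) = -127*(127872 - 648/2401 + 2880/49) = -127*307161144/2401 = -39009465288/2401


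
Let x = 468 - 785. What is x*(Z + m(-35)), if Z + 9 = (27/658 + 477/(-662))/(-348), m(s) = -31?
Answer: 80084770999/6316142 ≈ 12679.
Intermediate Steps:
x = -317
Z = -56832945/6316142 (Z = -9 + (27/658 + 477/(-662))/(-348) = -9 + (27*(1/658) + 477*(-1/662))*(-1/348) = -9 + (27/658 - 477/662)*(-1/348) = -9 - 73998/108899*(-1/348) = -9 + 12333/6316142 = -56832945/6316142 ≈ -8.9980)
x*(Z + m(-35)) = -317*(-56832945/6316142 - 31) = -317*(-252633347/6316142) = 80084770999/6316142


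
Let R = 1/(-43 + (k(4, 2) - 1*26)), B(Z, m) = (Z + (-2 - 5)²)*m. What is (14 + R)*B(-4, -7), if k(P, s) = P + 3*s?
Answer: -259875/59 ≈ -4404.7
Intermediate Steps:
B(Z, m) = m*(49 + Z) (B(Z, m) = (Z + (-7)²)*m = (Z + 49)*m = (49 + Z)*m = m*(49 + Z))
R = -1/59 (R = 1/(-43 + ((4 + 3*2) - 1*26)) = 1/(-43 + ((4 + 6) - 26)) = 1/(-43 + (10 - 26)) = 1/(-43 - 16) = 1/(-59) = -1/59 ≈ -0.016949)
(14 + R)*B(-4, -7) = (14 - 1/59)*(-7*(49 - 4)) = 825*(-7*45)/59 = (825/59)*(-315) = -259875/59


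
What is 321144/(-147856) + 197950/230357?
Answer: -5588709151/4257458074 ≈ -1.3127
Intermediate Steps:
321144/(-147856) + 197950/230357 = 321144*(-1/147856) + 197950*(1/230357) = -40143/18482 + 197950/230357 = -5588709151/4257458074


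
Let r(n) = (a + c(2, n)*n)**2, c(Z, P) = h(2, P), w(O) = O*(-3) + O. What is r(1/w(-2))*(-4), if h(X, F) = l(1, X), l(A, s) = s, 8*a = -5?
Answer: -1/16 ≈ -0.062500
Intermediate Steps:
a = -5/8 (a = (1/8)*(-5) = -5/8 ≈ -0.62500)
w(O) = -2*O (w(O) = -3*O + O = -2*O)
h(X, F) = X
c(Z, P) = 2
r(n) = (-5/8 + 2*n)**2
r(1/w(-2))*(-4) = ((-5 + 16/((-2*(-2))))**2/64)*(-4) = ((-5 + 16/4)**2/64)*(-4) = ((-5 + 16*(1/4))**2/64)*(-4) = ((-5 + 4)**2/64)*(-4) = ((1/64)*(-1)**2)*(-4) = ((1/64)*1)*(-4) = (1/64)*(-4) = -1/16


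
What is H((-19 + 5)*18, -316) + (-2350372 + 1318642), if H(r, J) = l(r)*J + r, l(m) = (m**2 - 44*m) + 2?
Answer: -24603686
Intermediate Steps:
l(m) = 2 + m**2 - 44*m
H(r, J) = r + J*(2 + r**2 - 44*r) (H(r, J) = (2 + r**2 - 44*r)*J + r = J*(2 + r**2 - 44*r) + r = r + J*(2 + r**2 - 44*r))
H((-19 + 5)*18, -316) + (-2350372 + 1318642) = ((-19 + 5)*18 - 316*(2 + ((-19 + 5)*18)**2 - 44*(-19 + 5)*18)) + (-2350372 + 1318642) = (-14*18 - 316*(2 + (-14*18)**2 - (-616)*18)) - 1031730 = (-252 - 316*(2 + (-252)**2 - 44*(-252))) - 1031730 = (-252 - 316*(2 + 63504 + 11088)) - 1031730 = (-252 - 316*74594) - 1031730 = (-252 - 23571704) - 1031730 = -23571956 - 1031730 = -24603686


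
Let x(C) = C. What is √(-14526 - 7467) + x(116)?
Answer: 116 + I*√21993 ≈ 116.0 + 148.3*I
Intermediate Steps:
√(-14526 - 7467) + x(116) = √(-14526 - 7467) + 116 = √(-21993) + 116 = I*√21993 + 116 = 116 + I*√21993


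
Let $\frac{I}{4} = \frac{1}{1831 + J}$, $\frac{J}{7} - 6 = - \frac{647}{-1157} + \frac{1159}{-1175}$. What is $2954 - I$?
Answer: $\frac{7509746439686}{2542231509} \approx 2954.0$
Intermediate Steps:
$J = \frac{53032784}{1359475}$ ($J = 42 + 7 \left(- \frac{647}{-1157} + \frac{1159}{-1175}\right) = 42 + 7 \left(\left(-647\right) \left(- \frac{1}{1157}\right) + 1159 \left(- \frac{1}{1175}\right)\right) = 42 + 7 \left(\frac{647}{1157} - \frac{1159}{1175}\right) = 42 + 7 \left(- \frac{580738}{1359475}\right) = 42 - \frac{4065166}{1359475} = \frac{53032784}{1359475} \approx 39.01$)
$I = \frac{5437900}{2542231509}$ ($I = \frac{4}{1831 + \frac{53032784}{1359475}} = \frac{4}{\frac{2542231509}{1359475}} = 4 \cdot \frac{1359475}{2542231509} = \frac{5437900}{2542231509} \approx 0.002139$)
$2954 - I = 2954 - \frac{5437900}{2542231509} = \frac{7509746439686}{2542231509}$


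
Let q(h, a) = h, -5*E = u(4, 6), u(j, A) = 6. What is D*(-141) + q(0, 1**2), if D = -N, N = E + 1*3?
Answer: 1269/5 ≈ 253.80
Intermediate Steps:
E = -6/5 (E = -1/5*6 = -6/5 ≈ -1.2000)
N = 9/5 (N = -6/5 + 1*3 = -6/5 + 3 = 9/5 ≈ 1.8000)
D = -9/5 (D = -1*9/5 = -9/5 ≈ -1.8000)
D*(-141) + q(0, 1**2) = -9/5*(-141) + 0 = 1269/5 + 0 = 1269/5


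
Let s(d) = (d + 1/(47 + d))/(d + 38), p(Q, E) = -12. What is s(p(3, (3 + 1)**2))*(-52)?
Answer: 838/35 ≈ 23.943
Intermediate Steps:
s(d) = (d + 1/(47 + d))/(38 + d)
s(p(3, (3 + 1)**2))*(-52) = ((1 + (-12)**2 + 47*(-12))/(1786 + (-12)**2 + 85*(-12)))*(-52) = ((1 + 144 - 564)/(1786 + 144 - 1020))*(-52) = (-419/910)*(-52) = ((1/910)*(-419))*(-52) = -419/910*(-52) = 838/35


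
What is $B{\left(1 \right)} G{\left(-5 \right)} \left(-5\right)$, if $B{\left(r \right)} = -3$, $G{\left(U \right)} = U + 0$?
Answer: $-75$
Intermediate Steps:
$G{\left(U \right)} = U$
$B{\left(1 \right)} G{\left(-5 \right)} \left(-5\right) = \left(-3\right) \left(-5\right) \left(-5\right) = 15 \left(-5\right) = -75$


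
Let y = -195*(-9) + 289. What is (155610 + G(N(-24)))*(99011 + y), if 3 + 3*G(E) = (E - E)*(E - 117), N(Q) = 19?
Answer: 15725067495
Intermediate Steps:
G(E) = -1 (G(E) = -1 + ((E - E)*(E - 117))/3 = -1 + (0*(-117 + E))/3 = -1 + (1/3)*0 = -1 + 0 = -1)
y = 2044 (y = 1755 + 289 = 2044)
(155610 + G(N(-24)))*(99011 + y) = (155610 - 1)*(99011 + 2044) = 155609*101055 = 15725067495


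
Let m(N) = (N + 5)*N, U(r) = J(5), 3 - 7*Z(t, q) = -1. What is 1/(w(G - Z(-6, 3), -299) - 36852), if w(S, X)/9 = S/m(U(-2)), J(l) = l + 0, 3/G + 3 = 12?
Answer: -70/2579643 ≈ -2.7136e-5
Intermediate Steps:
Z(t, q) = 4/7 (Z(t, q) = 3/7 - 1/7*(-1) = 3/7 + 1/7 = 4/7)
G = 1/3 (G = 3/(-3 + 12) = 3/9 = 3*(1/9) = 1/3 ≈ 0.33333)
J(l) = l
U(r) = 5
m(N) = N*(5 + N) (m(N) = (5 + N)*N = N*(5 + N))
w(S, X) = 9*S/50 (w(S, X) = 9*(S/((5*(5 + 5)))) = 9*(S/((5*10))) = 9*(S/50) = 9*S/50)
1/(w(G - Z(-6, 3), -299) - 36852) = 1/(9*(1/3 - 1*4/7)/50 - 36852) = 1/(9*(1/3 - 4/7)/50 - 36852) = 1/((9/50)*(-5/21) - 36852) = 1/(-3/70 - 36852) = 1/(-2579643/70) = -70/2579643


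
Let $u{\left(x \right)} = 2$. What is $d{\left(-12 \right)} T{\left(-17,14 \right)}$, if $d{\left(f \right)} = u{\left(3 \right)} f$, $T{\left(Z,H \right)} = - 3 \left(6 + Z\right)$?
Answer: $-792$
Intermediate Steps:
$T{\left(Z,H \right)} = -18 - 3 Z$
$d{\left(f \right)} = 2 f$
$d{\left(-12 \right)} T{\left(-17,14 \right)} = 2 \left(-12\right) \left(-18 - -51\right) = - 24 \left(-18 + 51\right) = \left(-24\right) 33 = -792$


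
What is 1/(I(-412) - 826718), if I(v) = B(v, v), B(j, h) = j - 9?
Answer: -1/827139 ≈ -1.2090e-6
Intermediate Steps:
B(j, h) = -9 + j
I(v) = -9 + v
1/(I(-412) - 826718) = 1/((-9 - 412) - 826718) = 1/(-421 - 826718) = 1/(-827139) = -1/827139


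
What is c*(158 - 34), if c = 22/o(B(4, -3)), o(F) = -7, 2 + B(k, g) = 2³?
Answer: -2728/7 ≈ -389.71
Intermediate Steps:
B(k, g) = 6 (B(k, g) = -2 + 2³ = -2 + 8 = 6)
c = -22/7 (c = 22/(-7) = 22*(-⅐) = -22/7 ≈ -3.1429)
c*(158 - 34) = -22*(158 - 34)/7 = -22/7*124 = -2728/7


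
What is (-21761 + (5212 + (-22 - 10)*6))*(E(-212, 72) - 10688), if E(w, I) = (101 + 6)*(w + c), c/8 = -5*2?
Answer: 701983612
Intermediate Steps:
c = -80 (c = 8*(-5*2) = 8*(-10) = -80)
E(w, I) = -8560 + 107*w (E(w, I) = (101 + 6)*(w - 80) = 107*(-80 + w) = -8560 + 107*w)
(-21761 + (5212 + (-22 - 10)*6))*(E(-212, 72) - 10688) = (-21761 + (5212 + (-22 - 10)*6))*((-8560 + 107*(-212)) - 10688) = (-21761 + (5212 - 32*6))*((-8560 - 22684) - 10688) = (-21761 + (5212 - 192))*(-31244 - 10688) = (-21761 + 5020)*(-41932) = -16741*(-41932) = 701983612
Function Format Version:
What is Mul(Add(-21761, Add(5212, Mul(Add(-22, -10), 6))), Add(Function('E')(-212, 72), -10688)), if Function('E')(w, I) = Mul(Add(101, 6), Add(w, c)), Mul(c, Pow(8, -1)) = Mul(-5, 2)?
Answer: 701983612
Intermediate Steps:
c = -80 (c = Mul(8, Mul(-5, 2)) = Mul(8, -10) = -80)
Function('E')(w, I) = Add(-8560, Mul(107, w)) (Function('E')(w, I) = Mul(Add(101, 6), Add(w, -80)) = Mul(107, Add(-80, w)) = Add(-8560, Mul(107, w)))
Mul(Add(-21761, Add(5212, Mul(Add(-22, -10), 6))), Add(Function('E')(-212, 72), -10688)) = Mul(Add(-21761, Add(5212, Mul(Add(-22, -10), 6))), Add(Add(-8560, Mul(107, -212)), -10688)) = Mul(Add(-21761, Add(5212, Mul(-32, 6))), Add(Add(-8560, -22684), -10688)) = Mul(Add(-21761, Add(5212, -192)), Add(-31244, -10688)) = Mul(Add(-21761, 5020), -41932) = Mul(-16741, -41932) = 701983612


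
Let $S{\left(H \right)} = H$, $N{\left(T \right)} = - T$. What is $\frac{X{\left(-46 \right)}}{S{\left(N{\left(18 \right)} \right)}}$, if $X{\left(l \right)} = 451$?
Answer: $- \frac{451}{18} \approx -25.056$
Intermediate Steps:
$\frac{X{\left(-46 \right)}}{S{\left(N{\left(18 \right)} \right)}} = \frac{451}{\left(-1\right) 18} = \frac{451}{-18} = 451 \left(- \frac{1}{18}\right) = - \frac{451}{18}$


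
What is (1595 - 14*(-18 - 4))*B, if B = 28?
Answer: 53284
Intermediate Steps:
(1595 - 14*(-18 - 4))*B = (1595 - 14*(-18 - 4))*28 = (1595 - 14*(-22))*28 = (1595 - 1*(-308))*28 = (1595 + 308)*28 = 1903*28 = 53284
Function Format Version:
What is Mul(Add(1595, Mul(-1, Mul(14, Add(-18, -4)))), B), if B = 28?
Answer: 53284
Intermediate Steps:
Mul(Add(1595, Mul(-1, Mul(14, Add(-18, -4)))), B) = Mul(Add(1595, Mul(-1, Mul(14, Add(-18, -4)))), 28) = Mul(Add(1595, Mul(-1, Mul(14, -22))), 28) = Mul(Add(1595, Mul(-1, -308)), 28) = Mul(Add(1595, 308), 28) = Mul(1903, 28) = 53284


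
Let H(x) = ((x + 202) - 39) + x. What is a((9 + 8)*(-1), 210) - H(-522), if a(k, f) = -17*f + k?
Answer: -2706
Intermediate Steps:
a(k, f) = k - 17*f
H(x) = 163 + 2*x (H(x) = ((202 + x) - 39) + x = (163 + x) + x = 163 + 2*x)
a((9 + 8)*(-1), 210) - H(-522) = ((9 + 8)*(-1) - 17*210) - (163 + 2*(-522)) = (17*(-1) - 3570) - (163 - 1044) = (-17 - 3570) - 1*(-881) = -3587 + 881 = -2706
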